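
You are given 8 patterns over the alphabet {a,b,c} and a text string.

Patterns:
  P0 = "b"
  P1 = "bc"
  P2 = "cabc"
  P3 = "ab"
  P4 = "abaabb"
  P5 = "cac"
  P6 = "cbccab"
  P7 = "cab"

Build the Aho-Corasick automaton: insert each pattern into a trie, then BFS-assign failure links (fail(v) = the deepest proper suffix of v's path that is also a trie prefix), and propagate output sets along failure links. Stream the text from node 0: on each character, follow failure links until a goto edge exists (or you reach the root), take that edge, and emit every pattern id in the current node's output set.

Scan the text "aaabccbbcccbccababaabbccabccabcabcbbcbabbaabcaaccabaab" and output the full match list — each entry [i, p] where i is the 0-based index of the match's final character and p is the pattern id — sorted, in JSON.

Construct AC machine:
Trie nodes:
  0='ε' goto a→7 b→1 c→3
  1='b' goto c→2  [P0 ends]
  2='bc' goto ·  [P1 ends]
  3='c' goto a→4 b→14
  4='ca' goto b→5 c→13
  5='cab' goto c→6  [P7 ends]
  6='cabc' goto ·  [P2 ends]
  7='a' goto b→8
  8='ab' goto a→9  [P3 ends]
  9='aba' goto a→10
  10='abaa' goto b→11
  11='abaab' goto b→12
  12='abaabb' goto ·  [P4 ends]
  13='cac' goto ·  [P5 ends]
  14='cb' goto c→15
  15='cbc' goto c→16
  16='cbcc' goto a→17
  17='cbcca' goto b→18
  18='cbccab' goto ·  [P6 ends]

BFS fail/out derivation:
  n1('b'): parent n0 fail=0; on 'b' 0 → fail=0;  out {0}∪∅={0}
  n3('c'): parent n0 fail=0; on 'c' 0 → fail=0;  out ∅∪∅=∅
  n7('a'): parent n0 fail=0; on 'a' 0 → fail=0;  out ∅∪∅=∅
  n2('bc'): parent n1 fail=0; on 'c' 0 → fail=3;  out {1}∪∅={1}
  n4('ca'): parent n3 fail=0; on 'a' 0 → fail=7;  out ∅∪∅=∅
  n8('ab'): parent n7 fail=0; on 'b' 0 → fail=1;  out {3}∪{0}={0,3}
  n14('cb'): parent n3 fail=0; on 'b' 0 → fail=1;  out ∅∪{0}={0}
  n5('cab'): parent n4 fail=7; on 'b' 7 → fail=8;  out {7}∪{0,3}={0,3,7}
  n9('aba'): parent n8 fail=1; on 'a' 1→0 → fail=7;  out ∅∪∅=∅
  n13('cac'): parent n4 fail=7; on 'c' 7→0 → fail=3;  out {5}∪∅={5}
  n15('cbc'): parent n14 fail=1; on 'c' 1 → fail=2;  out ∅∪{1}={1}
  n6('cabc'): parent n5 fail=8; on 'c' 8→1 → fail=2;  out {2}∪{1}={1,2}
  n10('abaa'): parent n9 fail=7; on 'a' 7→0 → fail=7;  out ∅∪∅=∅
  n16('cbcc'): parent n15 fail=2; on 'c' 2→3→0 → fail=3;  out ∅∪∅=∅
  n11('abaab'): parent n10 fail=7; on 'b' 7 → fail=8;  out ∅∪{0,3}={0,3}
  n17('cbcca'): parent n16 fail=3; on 'a' 3 → fail=4;  out ∅∪∅=∅
  n12('abaabb'): parent n11 fail=8; on 'b' 8→1→0 → fail=1;  out {4}∪{0}={0,4}
  n18('cbccab'): parent n17 fail=4; on 'b' 4 → fail=5;  out {6}∪{0,3,7}={0,3,6,7}

Text stream:
pos 0 'a': at 7
pos 1 'a': at 7 ·f
pos 2 'a': at 7 ·f
pos 3 'b': at 8  → match P0@[3:3],P3@[2:3]
pos 4 'c': at 2 ·f  → match P1@[3:4]
pos 5 'c': at 3 ·f
pos 6 'b': at 14  → match P0@[6:6]
pos 7 'b': at 1 ·f  → match P0@[7:7]
pos 8 'c': at 2  → match P1@[7:8]
pos 9 'c': at 3 ·f
pos 10 'c': at 3 ·f
pos 11 'b': at 14  → match P0@[11:11]
pos 12 'c': at 15  → match P1@[11:12]
pos 13 'c': at 16
pos 14 'a': at 17
pos 15 'b': at 18  → match P0@[15:15],P3@[14:15],P6@[10:15],P7@[13:15]
pos 16 'a': at 9 ·f
pos 17 'b': at 8 ·f  → match P0@[17:17],P3@[16:17]
pos 18 'a': at 9
pos 19 'a': at 10
pos 20 'b': at 11  → match P0@[20:20],P3@[19:20]
pos 21 'b': at 12  → match P0@[21:21],P4@[16:21]
pos 22 'c': at 2 ·f  → match P1@[21:22]
pos 23 'c': at 3 ·f
pos 24 'a': at 4
pos 25 'b': at 5  → match P0@[25:25],P3@[24:25],P7@[23:25]
pos 26 'c': at 6  → match P1@[25:26],P2@[23:26]
pos 27 'c': at 3 ·f
pos 28 'a': at 4
pos 29 'b': at 5  → match P0@[29:29],P3@[28:29],P7@[27:29]
pos 30 'c': at 6  → match P1@[29:30],P2@[27:30]
pos 31 'a': at 4 ·f
pos 32 'b': at 5  → match P0@[32:32],P3@[31:32],P7@[30:32]
pos 33 'c': at 6  → match P1@[32:33],P2@[30:33]
pos 34 'b': at 14 ·f  → match P0@[34:34]
pos 35 'b': at 1 ·f  → match P0@[35:35]
pos 36 'c': at 2  → match P1@[35:36]
pos 37 'b': at 14 ·f  → match P0@[37:37]
pos 38 'a': at 7 ·f
pos 39 'b': at 8  → match P0@[39:39],P3@[38:39]
pos 40 'b': at 1 ·f  → match P0@[40:40]
pos 41 'a': at 7 ·f
pos 42 'a': at 7 ·f
pos 43 'b': at 8  → match P0@[43:43],P3@[42:43]
pos 44 'c': at 2 ·f  → match P1@[43:44]
pos 45 'a': at 4 ·f
pos 46 'a': at 7 ·f
pos 47 'c': at 3 ·f
pos 48 'c': at 3 ·f
pos 49 'a': at 4
pos 50 'b': at 5  → match P0@[50:50],P3@[49:50],P7@[48:50]
pos 51 'a': at 9 ·f
pos 52 'a': at 10
pos 53 'b': at 11  → match P0@[53:53],P3@[52:53]

Result: [[3,0],[3,3],[4,1],[6,0],[7,0],[8,1],[11,0],[12,1],[15,0],[15,3],[15,6],[15,7],[17,0],[17,3],[20,0],[20,3],[21,0],[21,4],[22,1],[25,0],[25,3],[25,7],[26,1],[26,2],[29,0],[29,3],[29,7],[30,1],[30,2],[32,0],[32,3],[32,7],[33,1],[33,2],[34,0],[35,0],[36,1],[37,0],[39,0],[39,3],[40,0],[43,0],[43,3],[44,1],[50,0],[50,3],[50,7],[53,0],[53,3]]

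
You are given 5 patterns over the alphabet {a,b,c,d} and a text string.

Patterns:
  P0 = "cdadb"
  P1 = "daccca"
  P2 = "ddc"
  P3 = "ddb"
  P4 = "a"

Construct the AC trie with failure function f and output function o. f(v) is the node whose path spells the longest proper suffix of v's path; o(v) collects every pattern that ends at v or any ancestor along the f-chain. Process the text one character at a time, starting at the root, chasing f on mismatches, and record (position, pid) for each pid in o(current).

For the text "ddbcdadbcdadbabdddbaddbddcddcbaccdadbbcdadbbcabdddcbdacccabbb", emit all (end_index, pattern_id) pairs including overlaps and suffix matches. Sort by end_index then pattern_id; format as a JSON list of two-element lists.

Build:
Trie (insert patterns):
  n0 'ε': a→15 c→1 d→6
  n1 'c': d→2
  n2 'cd': a→3
  n3 'cda': d→4
  n4 'cdad': b→5
  n5 'cdadb': ·  ←P0
  n6 'd': a→7 d→12
  n7 'da': c→8
  n8 'dac': c→9
  n9 'dacc': c→10
  n10 'daccc': a→11
  n11 'daccca': ·  ←P1
  n12 'dd': b→14 c→13
  n13 'ddc': ·  ←P2
  n14 'ddb': ·  ←P3
  n15 'a': ·  ←P4

BFS fail/out derivation:
  n1('c'): parent n0 fail=0; on 'c' 0 → fail=0;  out ∅∪∅=∅
  n6('d'): parent n0 fail=0; on 'd' 0 → fail=0;  out ∅∪∅=∅
  n15('a'): parent n0 fail=0; on 'a' 0 → fail=0;  out {4}∪∅={4}
  n2('cd'): parent n1 fail=0; on 'd' 0 → fail=6;  out ∅∪∅=∅
  n7('da'): parent n6 fail=0; on 'a' 0 → fail=15;  out ∅∪{4}={4}
  n12('dd'): parent n6 fail=0; on 'd' 0 → fail=6;  out ∅∪∅=∅
  n3('cda'): parent n2 fail=6; on 'a' 6 → fail=7;  out ∅∪{4}={4}
  n8('dac'): parent n7 fail=15; on 'c' 15→0 → fail=1;  out ∅∪∅=∅
  n13('ddc'): parent n12 fail=6; on 'c' 6→0 → fail=1;  out {2}∪∅={2}
  n14('ddb'): parent n12 fail=6; on 'b' 6→0 → fail=0;  out {3}∪∅={3}
  n4('cdad'): parent n3 fail=7; on 'd' 7→15→0 → fail=6;  out ∅∪∅=∅
  n9('dacc'): parent n8 fail=1; on 'c' 1→0 → fail=1;  out ∅∪∅=∅
  n5('cdadb'): parent n4 fail=6; on 'b' 6→0 → fail=0;  out {0}∪∅={0}
  n10('daccc'): parent n9 fail=1; on 'c' 1→0 → fail=1;  out ∅∪∅=∅
  n11('daccca'): parent n10 fail=1; on 'a' 1→0 → fail=15;  out {1}∪{4}={1,4}

Run:
pos 0 'd': at 6
pos 1 'd': at 12
pos 2 'b': at 14  → match P3@[0:2]
pos 3 'c': at 1 (via fail)
pos 4 'd': at 2
pos 5 'a': at 3  → match P4@[5:5]
pos 6 'd': at 4
pos 7 'b': at 5  → match P0@[3:7]
pos 8 'c': at 1 (via fail)
pos 9 'd': at 2
pos 10 'a': at 3  → match P4@[10:10]
pos 11 'd': at 4
pos 12 'b': at 5  → match P0@[8:12]
pos 13 'a': at 15 (via fail)  → match P4@[13:13]
pos 14 'b': at 0 (via fail)
pos 15 'd': at 6
pos 16 'd': at 12
pos 17 'd': at 12 (via fail)
pos 18 'b': at 14  → match P3@[16:18]
pos 19 'a': at 15 (via fail)  → match P4@[19:19]
pos 20 'd': at 6 (via fail)
pos 21 'd': at 12
pos 22 'b': at 14  → match P3@[20:22]
pos 23 'd': at 6 (via fail)
pos 24 'd': at 12
pos 25 'c': at 13  → match P2@[23:25]
pos 26 'd': at 2 (via fail)
pos 27 'd': at 12 (via fail)
pos 28 'c': at 13  → match P2@[26:28]
pos 29 'b': at 0 (via fail)
pos 30 'a': at 15  → match P4@[30:30]
pos 31 'c': at 1 (via fail)
pos 32 'c': at 1 (via fail)
pos 33 'd': at 2
pos 34 'a': at 3  → match P4@[34:34]
pos 35 'd': at 4
pos 36 'b': at 5  → match P0@[32:36]
pos 37 'b': at 0 (via fail)
pos 38 'c': at 1
pos 39 'd': at 2
pos 40 'a': at 3  → match P4@[40:40]
pos 41 'd': at 4
pos 42 'b': at 5  → match P0@[38:42]
pos 43 'b': at 0 (via fail)
pos 44 'c': at 1
pos 45 'a': at 15 (via fail)  → match P4@[45:45]
pos 46 'b': at 0 (via fail)
pos 47 'd': at 6
pos 48 'd': at 12
pos 49 'd': at 12 (via fail)
pos 50 'c': at 13  → match P2@[48:50]
pos 51 'b': at 0 (via fail)
pos 52 'd': at 6
pos 53 'a': at 7  → match P4@[53:53]
pos 54 'c': at 8
pos 55 'c': at 9
pos 56 'c': at 10
pos 57 'a': at 11  → match P1@[52:57],P4@[57:57]
pos 58 'b': at 0 (via fail)
pos 59 'b': at 0
pos 60 'b': at 0

Result: [[2,3],[5,4],[7,0],[10,4],[12,0],[13,4],[18,3],[19,4],[22,3],[25,2],[28,2],[30,4],[34,4],[36,0],[40,4],[42,0],[45,4],[50,2],[53,4],[57,1],[57,4]]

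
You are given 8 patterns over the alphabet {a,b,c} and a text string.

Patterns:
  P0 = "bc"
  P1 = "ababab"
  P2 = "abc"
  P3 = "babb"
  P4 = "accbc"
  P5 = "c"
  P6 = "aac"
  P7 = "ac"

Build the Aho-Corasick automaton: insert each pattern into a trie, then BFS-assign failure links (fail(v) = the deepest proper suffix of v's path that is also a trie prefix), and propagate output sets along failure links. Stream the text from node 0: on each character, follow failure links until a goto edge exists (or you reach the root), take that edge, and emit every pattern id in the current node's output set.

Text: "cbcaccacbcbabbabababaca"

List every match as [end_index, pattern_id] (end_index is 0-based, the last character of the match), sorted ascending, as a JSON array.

Build automaton:
Trie nodes:
  0='ε' goto a→3 b→1 c→17
  1='b' goto a→10 c→2
  2='bc' goto ·  [P0 ends]
  3='a' goto a→18 b→4 c→13
  4='ab' goto a→5 c→9
  5='aba' goto b→6
  6='abab' goto a→7
  7='ababa' goto b→8
  8='ababab' goto ·  [P1 ends]
  9='abc' goto ·  [P2 ends]
  10='ba' goto b→11
  11='bab' goto b→12
  12='babb' goto ·  [P3 ends]
  13='ac' goto c→14  [P7 ends]
  14='acc' goto b→15
  15='accb' goto c→16
  16='accbc' goto ·  [P4 ends]
  17='c' goto ·  [P5 ends]
  18='aa' goto c→19
  19='aac' goto ·  [P6 ends]

Failure links (BFS by depth):
  fail(1) 'b': from fail(0)=0 chase 'b': 0 ⇒ 0;  out=∅∪out(0)=∅
  fail(3) 'a': from fail(0)=0 chase 'a': 0 ⇒ 0;  out=∅∪out(0)=∅
  fail(17) 'c': from fail(0)=0 chase 'c': 0 ⇒ 0;  out={5}∪out(0)={5}
  fail(2) 'bc': from fail(1)=0 chase 'c': 0 ⇒ 17;  out={0}∪out(17)={0,5}
  fail(4) 'ab': from fail(3)=0 chase 'b': 0 ⇒ 1;  out=∅∪out(1)=∅
  fail(10) 'ba': from fail(1)=0 chase 'a': 0 ⇒ 3;  out=∅∪out(3)=∅
  fail(13) 'ac': from fail(3)=0 chase 'c': 0 ⇒ 17;  out={7}∪out(17)={5,7}
  fail(18) 'aa': from fail(3)=0 chase 'a': 0 ⇒ 3;  out=∅∪out(3)=∅
  fail(5) 'aba': from fail(4)=1 chase 'a': 1 ⇒ 10;  out=∅∪out(10)=∅
  fail(9) 'abc': from fail(4)=1 chase 'c': 1 ⇒ 2;  out={2}∪out(2)={0,2,5}
  fail(11) 'bab': from fail(10)=3 chase 'b': 3 ⇒ 4;  out=∅∪out(4)=∅
  fail(14) 'acc': from fail(13)=17 chase 'c': 17→0 ⇒ 17;  out=∅∪out(17)={5}
  fail(19) 'aac': from fail(18)=3 chase 'c': 3 ⇒ 13;  out={6}∪out(13)={5,6,7}
  fail(6) 'abab': from fail(5)=10 chase 'b': 10 ⇒ 11;  out=∅∪out(11)=∅
  fail(12) 'babb': from fail(11)=4 chase 'b': 4→1→0 ⇒ 1;  out={3}∪out(1)={3}
  fail(15) 'accb': from fail(14)=17 chase 'b': 17→0 ⇒ 1;  out=∅∪out(1)=∅
  fail(7) 'ababa': from fail(6)=11 chase 'a': 11→4 ⇒ 5;  out=∅∪out(5)=∅
  fail(16) 'accbc': from fail(15)=1 chase 'c': 1 ⇒ 2;  out={4}∪out(2)={0,4,5}
  fail(8) 'ababab': from fail(7)=5 chase 'b': 5 ⇒ 6;  out={1}∪out(6)={1}

Scan:
i=0 'c': node 0→17  emit P5@[0:0]
i=1 'b': node 17→1 ·f
i=2 'c': node 1→2  emit P0@[1:2],P5@[2:2]
i=3 'a': node 2→3 ·f
i=4 'c': node 3→13  emit P5@[4:4],P7@[3:4]
i=5 'c': node 13→14  emit P5@[5:5]
i=6 'a': node 14→3 ·f
i=7 'c': node 3→13  emit P5@[7:7],P7@[6:7]
i=8 'b': node 13→1 ·f
i=9 'c': node 1→2  emit P0@[8:9],P5@[9:9]
i=10 'b': node 2→1 ·f
i=11 'a': node 1→10
i=12 'b': node 10→11
i=13 'b': node 11→12  emit P3@[10:13]
i=14 'a': node 12→10 ·f
i=15 'b': node 10→11
i=16 'a': node 11→5 ·f
i=17 'b': node 5→6
i=18 'a': node 6→7
i=19 'b': node 7→8  emit P1@[14:19]
i=20 'a': node 8→7 ·f
i=21 'c': node 7→13 ·f  emit P5@[21:21],P7@[20:21]
i=22 'a': node 13→3 ·f

Result: [[0,5],[2,0],[2,5],[4,5],[4,7],[5,5],[7,5],[7,7],[9,0],[9,5],[13,3],[19,1],[21,5],[21,7]]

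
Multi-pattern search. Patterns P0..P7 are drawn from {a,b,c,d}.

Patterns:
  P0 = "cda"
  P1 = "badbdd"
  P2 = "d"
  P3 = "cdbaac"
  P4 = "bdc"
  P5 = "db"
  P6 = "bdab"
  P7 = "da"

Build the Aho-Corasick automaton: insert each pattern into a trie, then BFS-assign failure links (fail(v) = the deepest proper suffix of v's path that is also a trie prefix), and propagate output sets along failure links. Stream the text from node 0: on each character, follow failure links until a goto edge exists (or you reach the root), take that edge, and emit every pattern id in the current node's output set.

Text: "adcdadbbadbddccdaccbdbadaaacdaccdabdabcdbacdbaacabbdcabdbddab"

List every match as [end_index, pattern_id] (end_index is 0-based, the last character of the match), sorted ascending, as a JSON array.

Build automaton:
Trie nodes:
  0='ε' goto b→4 c→1 d→10
  1='c' goto d→2
  2='cd' goto a→3 b→11
  3='cda' goto ·  ←P0
  4='b' goto a→5 d→15
  5='ba' goto d→6
  6='bad' goto b→7
  7='badb' goto d→8
  8='badbd' goto d→9
  9='badbdd' goto ·  ←P1
  10='d' goto a→20 b→17  ←P2
  11='cdb' goto a→12
  12='cdba' goto a→13
  13='cdbaa' goto c→14
  14='cdbaac' goto ·  ←P3
  15='bd' goto a→18 c→16
  16='bdc' goto ·  ←P4
  17='db' goto ·  ←P5
  18='bda' goto b→19
  19='bdab' goto ·  ←P6
  20='da' goto ·  ←P7

BFS fail/out derivation:
  fail(1) 'c': from fail(0)=0 chase 'c': 0 ⇒ 0;  out=∅∪out(0)=∅
  fail(4) 'b': from fail(0)=0 chase 'b': 0 ⇒ 0;  out=∅∪out(0)=∅
  fail(10) 'd': from fail(0)=0 chase 'd': 0 ⇒ 0;  out={2}∪out(0)={2}
  fail(2) 'cd': from fail(1)=0 chase 'd': 0 ⇒ 10;  out=∅∪out(10)={2}
  fail(5) 'ba': from fail(4)=0 chase 'a': 0 ⇒ 0;  out=∅∪out(0)=∅
  fail(15) 'bd': from fail(4)=0 chase 'd': 0 ⇒ 10;  out=∅∪out(10)={2}
  fail(17) 'db': from fail(10)=0 chase 'b': 0 ⇒ 4;  out={5}∪out(4)={5}
  fail(20) 'da': from fail(10)=0 chase 'a': 0 ⇒ 0;  out={7}∪out(0)={7}
  fail(3) 'cda': from fail(2)=10 chase 'a': 10 ⇒ 20;  out={0}∪out(20)={0,7}
  fail(6) 'bad': from fail(5)=0 chase 'd': 0 ⇒ 10;  out=∅∪out(10)={2}
  fail(11) 'cdb': from fail(2)=10 chase 'b': 10 ⇒ 17;  out=∅∪out(17)={5}
  fail(16) 'bdc': from fail(15)=10 chase 'c': 10→0 ⇒ 1;  out={4}∪out(1)={4}
  fail(18) 'bda': from fail(15)=10 chase 'a': 10 ⇒ 20;  out=∅∪out(20)={7}
  fail(7) 'badb': from fail(6)=10 chase 'b': 10 ⇒ 17;  out=∅∪out(17)={5}
  fail(12) 'cdba': from fail(11)=17 chase 'a': 17→4 ⇒ 5;  out=∅∪out(5)=∅
  fail(19) 'bdab': from fail(18)=20 chase 'b': 20→0 ⇒ 4;  out={6}∪out(4)={6}
  fail(8) 'badbd': from fail(7)=17 chase 'd': 17→4 ⇒ 15;  out=∅∪out(15)={2}
  fail(13) 'cdbaa': from fail(12)=5 chase 'a': 5→0 ⇒ 0;  out=∅∪out(0)=∅
  fail(9) 'badbdd': from fail(8)=15 chase 'd': 15→10→0 ⇒ 10;  out={1}∪out(10)={1,2}
  fail(14) 'cdbaac': from fail(13)=0 chase 'c': 0 ⇒ 1;  out={3}∪out(1)={3}

Scan:
i=0 'a': node 0→0
i=1 'd': node 0→10  ** P2@[1:1]
i=2 'c': node 10→1 (via fail)
i=3 'd': node 1→2  ** P2@[3:3]
i=4 'a': node 2→3  ** P0@[2:4],P7@[3:4]
i=5 'd': node 3→10 (via fail)  ** P2@[5:5]
i=6 'b': node 10→17  ** P5@[5:6]
i=7 'b': node 17→4 (via fail)
i=8 'a': node 4→5
i=9 'd': node 5→6  ** P2@[9:9]
i=10 'b': node 6→7  ** P5@[9:10]
i=11 'd': node 7→8  ** P2@[11:11]
i=12 'd': node 8→9  ** P1@[7:12],P2@[12:12]
i=13 'c': node 9→1 (via fail)
i=14 'c': node 1→1 (via fail)
i=15 'd': node 1→2  ** P2@[15:15]
i=16 'a': node 2→3  ** P0@[14:16],P7@[15:16]
i=17 'c': node 3→1 (via fail)
i=18 'c': node 1→1 (via fail)
i=19 'b': node 1→4 (via fail)
i=20 'd': node 4→15  ** P2@[20:20]
i=21 'b': node 15→17 (via fail)  ** P5@[20:21]
i=22 'a': node 17→5 (via fail)
i=23 'd': node 5→6  ** P2@[23:23]
i=24 'a': node 6→20 (via fail)  ** P7@[23:24]
i=25 'a': node 20→0 (via fail)
i=26 'a': node 0→0
i=27 'c': node 0→1
i=28 'd': node 1→2  ** P2@[28:28]
i=29 'a': node 2→3  ** P0@[27:29],P7@[28:29]
i=30 'c': node 3→1 (via fail)
i=31 'c': node 1→1 (via fail)
i=32 'd': node 1→2  ** P2@[32:32]
i=33 'a': node 2→3  ** P0@[31:33],P7@[32:33]
i=34 'b': node 3→4 (via fail)
i=35 'd': node 4→15  ** P2@[35:35]
i=36 'a': node 15→18  ** P7@[35:36]
i=37 'b': node 18→19  ** P6@[34:37]
i=38 'c': node 19→1 (via fail)
i=39 'd': node 1→2  ** P2@[39:39]
i=40 'b': node 2→11  ** P5@[39:40]
i=41 'a': node 11→12
i=42 'c': node 12→1 (via fail)
i=43 'd': node 1→2  ** P2@[43:43]
i=44 'b': node 2→11  ** P5@[43:44]
i=45 'a': node 11→12
i=46 'a': node 12→13
i=47 'c': node 13→14  ** P3@[42:47]
i=48 'a': node 14→0 (via fail)
i=49 'b': node 0→4
i=50 'b': node 4→4 (via fail)
i=51 'd': node 4→15  ** P2@[51:51]
i=52 'c': node 15→16  ** P4@[50:52]
i=53 'a': node 16→0 (via fail)
i=54 'b': node 0→4
i=55 'd': node 4→15  ** P2@[55:55]
i=56 'b': node 15→17 (via fail)  ** P5@[55:56]
i=57 'd': node 17→15 (via fail)  ** P2@[57:57]
i=58 'd': node 15→10 (via fail)  ** P2@[58:58]
i=59 'a': node 10→20  ** P7@[58:59]
i=60 'b': node 20→4 (via fail)

All matches (sorted): [[1,2],[3,2],[4,0],[4,7],[5,2],[6,5],[9,2],[10,5],[11,2],[12,1],[12,2],[15,2],[16,0],[16,7],[20,2],[21,5],[23,2],[24,7],[28,2],[29,0],[29,7],[32,2],[33,0],[33,7],[35,2],[36,7],[37,6],[39,2],[40,5],[43,2],[44,5],[47,3],[51,2],[52,4],[55,2],[56,5],[57,2],[58,2],[59,7]]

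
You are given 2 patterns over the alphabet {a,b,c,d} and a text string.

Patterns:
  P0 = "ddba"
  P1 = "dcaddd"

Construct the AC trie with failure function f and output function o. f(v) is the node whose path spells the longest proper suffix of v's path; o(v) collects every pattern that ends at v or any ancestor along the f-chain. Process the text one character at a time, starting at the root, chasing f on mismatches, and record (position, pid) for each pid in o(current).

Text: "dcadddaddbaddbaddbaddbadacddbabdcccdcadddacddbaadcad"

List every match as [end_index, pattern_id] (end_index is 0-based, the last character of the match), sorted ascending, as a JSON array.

Construct AC machine:
Trie (insert patterns):
  n0 'ε': d→1
  n1 'd': c→5 d→2
  n2 'dd': b→3
  n3 'ddb': a→4
  n4 'ddba': ·  [P0 ends]
  n5 'dc': a→6
  n6 'dca': d→7
  n7 'dcad': d→8
  n8 'dcadd': d→9
  n9 'dcaddd': ·  [P1 ends]

BFS fail/out derivation:
  fail(1) 'd': from fail(0)=0 chase 'd': 0 ⇒ 0;  out=∅∪out(0)=∅
  fail(2) 'dd': from fail(1)=0 chase 'd': 0 ⇒ 1;  out=∅∪out(1)=∅
  fail(5) 'dc': from fail(1)=0 chase 'c': 0 ⇒ 0;  out=∅∪out(0)=∅
  fail(3) 'ddb': from fail(2)=1 chase 'b': 1→0 ⇒ 0;  out=∅∪out(0)=∅
  fail(6) 'dca': from fail(5)=0 chase 'a': 0 ⇒ 0;  out=∅∪out(0)=∅
  fail(4) 'ddba': from fail(3)=0 chase 'a': 0 ⇒ 0;  out={0}∪out(0)={0}
  fail(7) 'dcad': from fail(6)=0 chase 'd': 0 ⇒ 1;  out=∅∪out(1)=∅
  fail(8) 'dcadd': from fail(7)=1 chase 'd': 1 ⇒ 2;  out=∅∪out(2)=∅
  fail(9) 'dcaddd': from fail(8)=2 chase 'd': 2→1 ⇒ 2;  out={1}∪out(2)={1}

Text stream:
i=0 'd': node 0→1
i=1 'c': node 1→5
i=2 'a': node 5→6
i=3 'd': node 6→7
i=4 'd': node 7→8
i=5 'd': node 8→9  ** P1@[0:5]
i=6 'a': node 9→0 (fail-walked)
i=7 'd': node 0→1
i=8 'd': node 1→2
i=9 'b': node 2→3
i=10 'a': node 3→4  ** P0@[7:10]
i=11 'd': node 4→1 (fail-walked)
i=12 'd': node 1→2
i=13 'b': node 2→3
i=14 'a': node 3→4  ** P0@[11:14]
i=15 'd': node 4→1 (fail-walked)
i=16 'd': node 1→2
i=17 'b': node 2→3
i=18 'a': node 3→4  ** P0@[15:18]
i=19 'd': node 4→1 (fail-walked)
i=20 'd': node 1→2
i=21 'b': node 2→3
i=22 'a': node 3→4  ** P0@[19:22]
i=23 'd': node 4→1 (fail-walked)
i=24 'a': node 1→0 (fail-walked)
i=25 'c': node 0→0
i=26 'd': node 0→1
i=27 'd': node 1→2
i=28 'b': node 2→3
i=29 'a': node 3→4  ** P0@[26:29]
i=30 'b': node 4→0 (fail-walked)
i=31 'd': node 0→1
i=32 'c': node 1→5
i=33 'c': node 5→0 (fail-walked)
i=34 'c': node 0→0
i=35 'd': node 0→1
i=36 'c': node 1→5
i=37 'a': node 5→6
i=38 'd': node 6→7
i=39 'd': node 7→8
i=40 'd': node 8→9  ** P1@[35:40]
i=41 'a': node 9→0 (fail-walked)
i=42 'c': node 0→0
i=43 'd': node 0→1
i=44 'd': node 1→2
i=45 'b': node 2→3
i=46 'a': node 3→4  ** P0@[43:46]
i=47 'a': node 4→0 (fail-walked)
i=48 'd': node 0→1
i=49 'c': node 1→5
i=50 'a': node 5→6
i=51 'd': node 6→7

All matches (sorted): [[5,1],[10,0],[14,0],[18,0],[22,0],[29,0],[40,1],[46,0]]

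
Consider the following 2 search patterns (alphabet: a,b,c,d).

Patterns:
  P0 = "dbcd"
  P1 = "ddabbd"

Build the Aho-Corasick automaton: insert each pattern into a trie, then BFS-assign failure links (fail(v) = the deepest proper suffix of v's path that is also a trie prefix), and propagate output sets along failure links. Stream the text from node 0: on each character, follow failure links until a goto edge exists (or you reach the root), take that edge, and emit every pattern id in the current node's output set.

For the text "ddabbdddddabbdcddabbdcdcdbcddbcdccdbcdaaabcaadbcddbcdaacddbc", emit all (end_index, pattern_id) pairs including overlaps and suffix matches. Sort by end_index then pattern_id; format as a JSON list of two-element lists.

Build:
Trie (insert patterns):
  0='ε' goto d→1
  1='d' goto b→2 d→5
  2='db' goto c→3
  3='dbc' goto d→4
  4='dbcd' goto ·  ←P0
  5='dd' goto a→6
  6='dda' goto b→7
  7='ddab' goto b→8
  8='ddabb' goto d→9
  9='ddabbd' goto ·  ←P1

BFS fail/out derivation:
  fail(1) 'd': from fail(0)=0 chase 'd': 0 ⇒ 0;  out=∅∪out(0)=∅
  fail(2) 'db': from fail(1)=0 chase 'b': 0 ⇒ 0;  out=∅∪out(0)=∅
  fail(5) 'dd': from fail(1)=0 chase 'd': 0 ⇒ 1;  out=∅∪out(1)=∅
  fail(3) 'dbc': from fail(2)=0 chase 'c': 0 ⇒ 0;  out=∅∪out(0)=∅
  fail(6) 'dda': from fail(5)=1 chase 'a': 1→0 ⇒ 0;  out=∅∪out(0)=∅
  fail(4) 'dbcd': from fail(3)=0 chase 'd': 0 ⇒ 1;  out={0}∪out(1)={0}
  fail(7) 'ddab': from fail(6)=0 chase 'b': 0 ⇒ 0;  out=∅∪out(0)=∅
  fail(8) 'ddabb': from fail(7)=0 chase 'b': 0 ⇒ 0;  out=∅∪out(0)=∅
  fail(9) 'ddabbd': from fail(8)=0 chase 'd': 0 ⇒ 1;  out={1}∪out(1)={1}

Scan:
pos 0 'd': at 1
pos 1 'd': at 5
pos 2 'a': at 6
pos 3 'b': at 7
pos 4 'b': at 8
pos 5 'd': at 9  ** P1@[0:5]
pos 6 'd': at 5 (fail-walked)
pos 7 'd': at 5 (fail-walked)
pos 8 'd': at 5 (fail-walked)
pos 9 'd': at 5 (fail-walked)
pos 10 'a': at 6
pos 11 'b': at 7
pos 12 'b': at 8
pos 13 'd': at 9  ** P1@[8:13]
pos 14 'c': at 0 (fail-walked)
pos 15 'd': at 1
pos 16 'd': at 5
pos 17 'a': at 6
pos 18 'b': at 7
pos 19 'b': at 8
pos 20 'd': at 9  ** P1@[15:20]
pos 21 'c': at 0 (fail-walked)
pos 22 'd': at 1
pos 23 'c': at 0 (fail-walked)
pos 24 'd': at 1
pos 25 'b': at 2
pos 26 'c': at 3
pos 27 'd': at 4  ** P0@[24:27]
pos 28 'd': at 5 (fail-walked)
pos 29 'b': at 2 (fail-walked)
pos 30 'c': at 3
pos 31 'd': at 4  ** P0@[28:31]
pos 32 'c': at 0 (fail-walked)
pos 33 'c': at 0
pos 34 'd': at 1
pos 35 'b': at 2
pos 36 'c': at 3
pos 37 'd': at 4  ** P0@[34:37]
pos 38 'a': at 0 (fail-walked)
pos 39 'a': at 0
pos 40 'a': at 0
pos 41 'b': at 0
pos 42 'c': at 0
pos 43 'a': at 0
pos 44 'a': at 0
pos 45 'd': at 1
pos 46 'b': at 2
pos 47 'c': at 3
pos 48 'd': at 4  ** P0@[45:48]
pos 49 'd': at 5 (fail-walked)
pos 50 'b': at 2 (fail-walked)
pos 51 'c': at 3
pos 52 'd': at 4  ** P0@[49:52]
pos 53 'a': at 0 (fail-walked)
pos 54 'a': at 0
pos 55 'c': at 0
pos 56 'd': at 1
pos 57 'd': at 5
pos 58 'b': at 2 (fail-walked)
pos 59 'c': at 3

All matches (sorted): [[5,1],[13,1],[20,1],[27,0],[31,0],[37,0],[48,0],[52,0]]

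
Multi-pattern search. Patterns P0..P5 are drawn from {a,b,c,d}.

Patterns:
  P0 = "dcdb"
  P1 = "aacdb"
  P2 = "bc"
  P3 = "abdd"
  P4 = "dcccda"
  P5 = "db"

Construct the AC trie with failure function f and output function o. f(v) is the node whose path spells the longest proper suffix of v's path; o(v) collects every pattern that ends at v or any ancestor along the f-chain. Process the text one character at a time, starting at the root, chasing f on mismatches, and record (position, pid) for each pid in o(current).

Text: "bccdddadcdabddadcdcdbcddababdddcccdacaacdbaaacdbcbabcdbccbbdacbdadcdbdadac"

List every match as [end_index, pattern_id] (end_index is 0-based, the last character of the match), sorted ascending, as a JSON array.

Build automaton:
Trie nodes:
  n0 'ε': a→5 b→10 d→1
  n1 'd': b→19 c→2
  n2 'dc': c→15 d→3
  n3 'dcd': b→4
  n4 'dcdb': ·  ←P0
  n5 'a': a→6 b→12
  n6 'aa': c→7
  n7 'aac': d→8
  n8 'aacd': b→9
  n9 'aacdb': ·  ←P1
  n10 'b': c→11
  n11 'bc': ·  ←P2
  n12 'ab': d→13
  n13 'abd': d→14
  n14 'abdd': ·  ←P3
  n15 'dcc': c→16
  n16 'dccc': d→17
  n17 'dcccd': a→18
  n18 'dcccda': ·  ←P4
  n19 'db': ·  ←P5

Failure links (BFS by depth):
  n1('d'): parent n0 fail=0; on 'd' 0 → fail=0;  out ∅∪∅=∅
  n5('a'): parent n0 fail=0; on 'a' 0 → fail=0;  out ∅∪∅=∅
  n10('b'): parent n0 fail=0; on 'b' 0 → fail=0;  out ∅∪∅=∅
  n2('dc'): parent n1 fail=0; on 'c' 0 → fail=0;  out ∅∪∅=∅
  n6('aa'): parent n5 fail=0; on 'a' 0 → fail=5;  out ∅∪∅=∅
  n11('bc'): parent n10 fail=0; on 'c' 0 → fail=0;  out {2}∪∅={2}
  n12('ab'): parent n5 fail=0; on 'b' 0 → fail=10;  out ∅∪∅=∅
  n19('db'): parent n1 fail=0; on 'b' 0 → fail=10;  out {5}∪∅={5}
  n3('dcd'): parent n2 fail=0; on 'd' 0 → fail=1;  out ∅∪∅=∅
  n7('aac'): parent n6 fail=5; on 'c' 5→0 → fail=0;  out ∅∪∅=∅
  n13('abd'): parent n12 fail=10; on 'd' 10→0 → fail=1;  out ∅∪∅=∅
  n15('dcc'): parent n2 fail=0; on 'c' 0 → fail=0;  out ∅∪∅=∅
  n4('dcdb'): parent n3 fail=1; on 'b' 1 → fail=19;  out {0}∪{5}={0,5}
  n8('aacd'): parent n7 fail=0; on 'd' 0 → fail=1;  out ∅∪∅=∅
  n14('abdd'): parent n13 fail=1; on 'd' 1→0 → fail=1;  out {3}∪∅={3}
  n16('dccc'): parent n15 fail=0; on 'c' 0 → fail=0;  out ∅∪∅=∅
  n9('aacdb'): parent n8 fail=1; on 'b' 1 → fail=19;  out {1}∪{5}={1,5}
  n17('dcccd'): parent n16 fail=0; on 'd' 0 → fail=1;  out ∅∪∅=∅
  n18('dcccda'): parent n17 fail=1; on 'a' 1→0 → fail=5;  out {4}∪∅={4}

Run:
[0] read 'b'  n0⇒n10
[1] read 'c'  n10⇒n11  emit P2@[0:1]
[2] read 'c'  n11⇒n0 (fail-walked)
[3] read 'd'  n0⇒n1
[4] read 'd'  n1⇒n1 (fail-walked)
[5] read 'd'  n1⇒n1 (fail-walked)
[6] read 'a'  n1⇒n5 (fail-walked)
[7] read 'd'  n5⇒n1 (fail-walked)
[8] read 'c'  n1⇒n2
[9] read 'd'  n2⇒n3
[10] read 'a'  n3⇒n5 (fail-walked)
[11] read 'b'  n5⇒n12
[12] read 'd'  n12⇒n13
[13] read 'd'  n13⇒n14  emit P3@[10:13]
[14] read 'a'  n14⇒n5 (fail-walked)
[15] read 'd'  n5⇒n1 (fail-walked)
[16] read 'c'  n1⇒n2
[17] read 'd'  n2⇒n3
[18] read 'c'  n3⇒n2 (fail-walked)
[19] read 'd'  n2⇒n3
[20] read 'b'  n3⇒n4  emit P0@[17:20],P5@[19:20]
[21] read 'c'  n4⇒n11 (fail-walked)  emit P2@[20:21]
[22] read 'd'  n11⇒n1 (fail-walked)
[23] read 'd'  n1⇒n1 (fail-walked)
[24] read 'a'  n1⇒n5 (fail-walked)
[25] read 'b'  n5⇒n12
[26] read 'a'  n12⇒n5 (fail-walked)
[27] read 'b'  n5⇒n12
[28] read 'd'  n12⇒n13
[29] read 'd'  n13⇒n14  emit P3@[26:29]
[30] read 'd'  n14⇒n1 (fail-walked)
[31] read 'c'  n1⇒n2
[32] read 'c'  n2⇒n15
[33] read 'c'  n15⇒n16
[34] read 'd'  n16⇒n17
[35] read 'a'  n17⇒n18  emit P4@[30:35]
[36] read 'c'  n18⇒n0 (fail-walked)
[37] read 'a'  n0⇒n5
[38] read 'a'  n5⇒n6
[39] read 'c'  n6⇒n7
[40] read 'd'  n7⇒n8
[41] read 'b'  n8⇒n9  emit P1@[37:41],P5@[40:41]
[42] read 'a'  n9⇒n5 (fail-walked)
[43] read 'a'  n5⇒n6
[44] read 'a'  n6⇒n6 (fail-walked)
[45] read 'c'  n6⇒n7
[46] read 'd'  n7⇒n8
[47] read 'b'  n8⇒n9  emit P1@[43:47],P5@[46:47]
[48] read 'c'  n9⇒n11 (fail-walked)  emit P2@[47:48]
[49] read 'b'  n11⇒n10 (fail-walked)
[50] read 'a'  n10⇒n5 (fail-walked)
[51] read 'b'  n5⇒n12
[52] read 'c'  n12⇒n11 (fail-walked)  emit P2@[51:52]
[53] read 'd'  n11⇒n1 (fail-walked)
[54] read 'b'  n1⇒n19  emit P5@[53:54]
[55] read 'c'  n19⇒n11 (fail-walked)  emit P2@[54:55]
[56] read 'c'  n11⇒n0 (fail-walked)
[57] read 'b'  n0⇒n10
[58] read 'b'  n10⇒n10 (fail-walked)
[59] read 'd'  n10⇒n1 (fail-walked)
[60] read 'a'  n1⇒n5 (fail-walked)
[61] read 'c'  n5⇒n0 (fail-walked)
[62] read 'b'  n0⇒n10
[63] read 'd'  n10⇒n1 (fail-walked)
[64] read 'a'  n1⇒n5 (fail-walked)
[65] read 'd'  n5⇒n1 (fail-walked)
[66] read 'c'  n1⇒n2
[67] read 'd'  n2⇒n3
[68] read 'b'  n3⇒n4  emit P0@[65:68],P5@[67:68]
[69] read 'd'  n4⇒n1 (fail-walked)
[70] read 'a'  n1⇒n5 (fail-walked)
[71] read 'd'  n5⇒n1 (fail-walked)
[72] read 'a'  n1⇒n5 (fail-walked)
[73] read 'c'  n5⇒n0 (fail-walked)

Result: [[1,2],[13,3],[20,0],[20,5],[21,2],[29,3],[35,4],[41,1],[41,5],[47,1],[47,5],[48,2],[52,2],[54,5],[55,2],[68,0],[68,5]]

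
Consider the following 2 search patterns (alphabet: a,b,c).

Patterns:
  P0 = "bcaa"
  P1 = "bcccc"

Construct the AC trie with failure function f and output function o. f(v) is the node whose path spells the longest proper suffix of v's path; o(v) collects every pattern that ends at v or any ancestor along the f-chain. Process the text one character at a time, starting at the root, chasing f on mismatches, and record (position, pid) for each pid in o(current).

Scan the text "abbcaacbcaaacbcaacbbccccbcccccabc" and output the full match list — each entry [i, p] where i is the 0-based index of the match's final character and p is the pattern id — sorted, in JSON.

Build automaton:
Trie (insert patterns):
  0='ε' goto b→1
  1='b' goto c→2
  2='bc' goto a→3 c→5
  3='bca' goto a→4
  4='bcaa' goto ·  ←P0
  5='bcc' goto c→6
  6='bccc' goto c→7
  7='bcccc' goto ·  ←P1

Failure links (BFS by depth):
  n1('b'): parent n0 fail=0; on 'b' 0 → fail=0;  out ∅∪∅=∅
  n2('bc'): parent n1 fail=0; on 'c' 0 → fail=0;  out ∅∪∅=∅
  n3('bca'): parent n2 fail=0; on 'a' 0 → fail=0;  out ∅∪∅=∅
  n5('bcc'): parent n2 fail=0; on 'c' 0 → fail=0;  out ∅∪∅=∅
  n4('bcaa'): parent n3 fail=0; on 'a' 0 → fail=0;  out {0}∪∅={0}
  n6('bccc'): parent n5 fail=0; on 'c' 0 → fail=0;  out ∅∪∅=∅
  n7('bcccc'): parent n6 fail=0; on 'c' 0 → fail=0;  out {1}∪∅={1}

Scan:
i=0 'a': node 0→0
i=1 'b': node 0→1
i=2 'b': node 1→1 (via fail)
i=3 'c': node 1→2
i=4 'a': node 2→3
i=5 'a': node 3→4  ** P0@[2:5]
i=6 'c': node 4→0 (via fail)
i=7 'b': node 0→1
i=8 'c': node 1→2
i=9 'a': node 2→3
i=10 'a': node 3→4  ** P0@[7:10]
i=11 'a': node 4→0 (via fail)
i=12 'c': node 0→0
i=13 'b': node 0→1
i=14 'c': node 1→2
i=15 'a': node 2→3
i=16 'a': node 3→4  ** P0@[13:16]
i=17 'c': node 4→0 (via fail)
i=18 'b': node 0→1
i=19 'b': node 1→1 (via fail)
i=20 'c': node 1→2
i=21 'c': node 2→5
i=22 'c': node 5→6
i=23 'c': node 6→7  ** P1@[19:23]
i=24 'b': node 7→1 (via fail)
i=25 'c': node 1→2
i=26 'c': node 2→5
i=27 'c': node 5→6
i=28 'c': node 6→7  ** P1@[24:28]
i=29 'c': node 7→0 (via fail)
i=30 'a': node 0→0
i=31 'b': node 0→1
i=32 'c': node 1→2

All matches (sorted): [[5,0],[10,0],[16,0],[23,1],[28,1]]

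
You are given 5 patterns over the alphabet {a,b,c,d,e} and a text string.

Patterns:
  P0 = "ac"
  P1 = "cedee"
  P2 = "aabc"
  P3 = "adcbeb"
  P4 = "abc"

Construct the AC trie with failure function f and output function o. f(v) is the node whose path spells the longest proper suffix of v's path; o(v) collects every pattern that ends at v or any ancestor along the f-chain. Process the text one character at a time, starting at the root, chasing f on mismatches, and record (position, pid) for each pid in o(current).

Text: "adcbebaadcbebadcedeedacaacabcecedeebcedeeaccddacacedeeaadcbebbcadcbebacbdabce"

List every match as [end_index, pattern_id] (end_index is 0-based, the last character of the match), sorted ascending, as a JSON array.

Build:
Trie (insert patterns):
  n0 'ε': a→1 c→3
  n1 'a': a→8 b→16 c→2 d→11
  n2 'ac': ·  ←P0
  n3 'c': e→4
  n4 'ce': d→5
  n5 'ced': e→6
  n6 'cede': e→7
  n7 'cedee': ·  ←P1
  n8 'aa': b→9
  n9 'aab': c→10
  n10 'aabc': ·  ←P2
  n11 'ad': c→12
  n12 'adc': b→13
  n13 'adcb': e→14
  n14 'adcbe': b→15
  n15 'adcbeb': ·  ←P3
  n16 'ab': c→17
  n17 'abc': ·  ←P4

BFS fail/out derivation:
  fail(1) 'a': from fail(0)=0 chase 'a': 0 ⇒ 0;  out=∅∪out(0)=∅
  fail(3) 'c': from fail(0)=0 chase 'c': 0 ⇒ 0;  out=∅∪out(0)=∅
  fail(2) 'ac': from fail(1)=0 chase 'c': 0 ⇒ 3;  out={0}∪out(3)={0}
  fail(4) 'ce': from fail(3)=0 chase 'e': 0 ⇒ 0;  out=∅∪out(0)=∅
  fail(8) 'aa': from fail(1)=0 chase 'a': 0 ⇒ 1;  out=∅∪out(1)=∅
  fail(11) 'ad': from fail(1)=0 chase 'd': 0 ⇒ 0;  out=∅∪out(0)=∅
  fail(16) 'ab': from fail(1)=0 chase 'b': 0 ⇒ 0;  out=∅∪out(0)=∅
  fail(5) 'ced': from fail(4)=0 chase 'd': 0 ⇒ 0;  out=∅∪out(0)=∅
  fail(9) 'aab': from fail(8)=1 chase 'b': 1 ⇒ 16;  out=∅∪out(16)=∅
  fail(12) 'adc': from fail(11)=0 chase 'c': 0 ⇒ 3;  out=∅∪out(3)=∅
  fail(17) 'abc': from fail(16)=0 chase 'c': 0 ⇒ 3;  out={4}∪out(3)={4}
  fail(6) 'cede': from fail(5)=0 chase 'e': 0 ⇒ 0;  out=∅∪out(0)=∅
  fail(10) 'aabc': from fail(9)=16 chase 'c': 16 ⇒ 17;  out={2}∪out(17)={2,4}
  fail(13) 'adcb': from fail(12)=3 chase 'b': 3→0 ⇒ 0;  out=∅∪out(0)=∅
  fail(7) 'cedee': from fail(6)=0 chase 'e': 0 ⇒ 0;  out={1}∪out(0)={1}
  fail(14) 'adcbe': from fail(13)=0 chase 'e': 0 ⇒ 0;  out=∅∪out(0)=∅
  fail(15) 'adcbeb': from fail(14)=0 chase 'b': 0 ⇒ 0;  out={3}∪out(0)={3}

Text stream:
i=0 'a': node 0→1
i=1 'd': node 1→11
i=2 'c': node 11→12
i=3 'b': node 12→13
i=4 'e': node 13→14
i=5 'b': node 14→15  → match P3@[0:5]
i=6 'a': node 15→1 ·f
i=7 'a': node 1→8
i=8 'd': node 8→11 ·f
i=9 'c': node 11→12
i=10 'b': node 12→13
i=11 'e': node 13→14
i=12 'b': node 14→15  → match P3@[7:12]
i=13 'a': node 15→1 ·f
i=14 'd': node 1→11
i=15 'c': node 11→12
i=16 'e': node 12→4 ·f
i=17 'd': node 4→5
i=18 'e': node 5→6
i=19 'e': node 6→7  → match P1@[15:19]
i=20 'd': node 7→0 ·f
i=21 'a': node 0→1
i=22 'c': node 1→2  → match P0@[21:22]
i=23 'a': node 2→1 ·f
i=24 'a': node 1→8
i=25 'c': node 8→2 ·f  → match P0@[24:25]
i=26 'a': node 2→1 ·f
i=27 'b': node 1→16
i=28 'c': node 16→17  → match P4@[26:28]
i=29 'e': node 17→4 ·f
i=30 'c': node 4→3 ·f
i=31 'e': node 3→4
i=32 'd': node 4→5
i=33 'e': node 5→6
i=34 'e': node 6→7  → match P1@[30:34]
i=35 'b': node 7→0 ·f
i=36 'c': node 0→3
i=37 'e': node 3→4
i=38 'd': node 4→5
i=39 'e': node 5→6
i=40 'e': node 6→7  → match P1@[36:40]
i=41 'a': node 7→1 ·f
i=42 'c': node 1→2  → match P0@[41:42]
i=43 'c': node 2→3 ·f
i=44 'd': node 3→0 ·f
i=45 'd': node 0→0
i=46 'a': node 0→1
i=47 'c': node 1→2  → match P0@[46:47]
i=48 'a': node 2→1 ·f
i=49 'c': node 1→2  → match P0@[48:49]
i=50 'e': node 2→4 ·f
i=51 'd': node 4→5
i=52 'e': node 5→6
i=53 'e': node 6→7  → match P1@[49:53]
i=54 'a': node 7→1 ·f
i=55 'a': node 1→8
i=56 'd': node 8→11 ·f
i=57 'c': node 11→12
i=58 'b': node 12→13
i=59 'e': node 13→14
i=60 'b': node 14→15  → match P3@[55:60]
i=61 'b': node 15→0 ·f
i=62 'c': node 0→3
i=63 'a': node 3→1 ·f
i=64 'd': node 1→11
i=65 'c': node 11→12
i=66 'b': node 12→13
i=67 'e': node 13→14
i=68 'b': node 14→15  → match P3@[63:68]
i=69 'a': node 15→1 ·f
i=70 'c': node 1→2  → match P0@[69:70]
i=71 'b': node 2→0 ·f
i=72 'd': node 0→0
i=73 'a': node 0→1
i=74 'b': node 1→16
i=75 'c': node 16→17  → match P4@[73:75]
i=76 'e': node 17→4 ·f

All matches (sorted): [[5,3],[12,3],[19,1],[22,0],[25,0],[28,4],[34,1],[40,1],[42,0],[47,0],[49,0],[53,1],[60,3],[68,3],[70,0],[75,4]]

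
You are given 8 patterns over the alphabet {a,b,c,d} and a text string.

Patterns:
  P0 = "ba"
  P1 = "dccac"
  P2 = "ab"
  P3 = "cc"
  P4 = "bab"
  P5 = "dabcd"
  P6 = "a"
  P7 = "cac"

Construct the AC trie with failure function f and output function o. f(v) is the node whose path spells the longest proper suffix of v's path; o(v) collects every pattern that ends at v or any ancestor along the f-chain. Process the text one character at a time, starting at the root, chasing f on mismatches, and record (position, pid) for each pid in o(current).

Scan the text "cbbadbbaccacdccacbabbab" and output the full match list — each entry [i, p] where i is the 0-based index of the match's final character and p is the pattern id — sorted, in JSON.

Build automaton:
Trie nodes:
  n0 'ε': a→8 b→1 c→10 d→3
  n1 'b': a→2
  n2 'ba': b→12  [P0 ends]
  n3 'd': a→13 c→4
  n4 'dc': c→5
  n5 'dcc': a→6
  n6 'dcca': c→7
  n7 'dccac': ·  [P1 ends]
  n8 'a': b→9  [P6 ends]
  n9 'ab': ·  [P2 ends]
  n10 'c': a→17 c→11
  n11 'cc': ·  [P3 ends]
  n12 'bab': ·  [P4 ends]
  n13 'da': b→14
  n14 'dab': c→15
  n15 'dabc': d→16
  n16 'dabcd': ·  [P5 ends]
  n17 'ca': c→18
  n18 'cac': ·  [P7 ends]

BFS fail/out derivation:
  fail(1) 'b': from fail(0)=0 chase 'b': 0 ⇒ 0;  out=∅∪out(0)=∅
  fail(3) 'd': from fail(0)=0 chase 'd': 0 ⇒ 0;  out=∅∪out(0)=∅
  fail(8) 'a': from fail(0)=0 chase 'a': 0 ⇒ 0;  out={6}∪out(0)={6}
  fail(10) 'c': from fail(0)=0 chase 'c': 0 ⇒ 0;  out=∅∪out(0)=∅
  fail(2) 'ba': from fail(1)=0 chase 'a': 0 ⇒ 8;  out={0}∪out(8)={0,6}
  fail(4) 'dc': from fail(3)=0 chase 'c': 0 ⇒ 10;  out=∅∪out(10)=∅
  fail(9) 'ab': from fail(8)=0 chase 'b': 0 ⇒ 1;  out={2}∪out(1)={2}
  fail(11) 'cc': from fail(10)=0 chase 'c': 0 ⇒ 10;  out={3}∪out(10)={3}
  fail(13) 'da': from fail(3)=0 chase 'a': 0 ⇒ 8;  out=∅∪out(8)={6}
  fail(17) 'ca': from fail(10)=0 chase 'a': 0 ⇒ 8;  out=∅∪out(8)={6}
  fail(5) 'dcc': from fail(4)=10 chase 'c': 10 ⇒ 11;  out=∅∪out(11)={3}
  fail(12) 'bab': from fail(2)=8 chase 'b': 8 ⇒ 9;  out={4}∪out(9)={2,4}
  fail(14) 'dab': from fail(13)=8 chase 'b': 8 ⇒ 9;  out=∅∪out(9)={2}
  fail(18) 'cac': from fail(17)=8 chase 'c': 8→0 ⇒ 10;  out={7}∪out(10)={7}
  fail(6) 'dcca': from fail(5)=11 chase 'a': 11→10 ⇒ 17;  out=∅∪out(17)={6}
  fail(15) 'dabc': from fail(14)=9 chase 'c': 9→1→0 ⇒ 10;  out=∅∪out(10)=∅
  fail(7) 'dccac': from fail(6)=17 chase 'c': 17 ⇒ 18;  out={1}∪out(18)={1,7}
  fail(16) 'dabcd': from fail(15)=10 chase 'd': 10→0 ⇒ 3;  out={5}∪out(3)={5}

Scan:
[0] read 'c'  n0⇒n10
[1] read 'b'  n10⇒n1 (via fail)
[2] read 'b'  n1⇒n1 (via fail)
[3] read 'a'  n1⇒n2  ** P0@[2:3],P6@[3:3]
[4] read 'd'  n2⇒n3 (via fail)
[5] read 'b'  n3⇒n1 (via fail)
[6] read 'b'  n1⇒n1 (via fail)
[7] read 'a'  n1⇒n2  ** P0@[6:7],P6@[7:7]
[8] read 'c'  n2⇒n10 (via fail)
[9] read 'c'  n10⇒n11  ** P3@[8:9]
[10] read 'a'  n11⇒n17 (via fail)  ** P6@[10:10]
[11] read 'c'  n17⇒n18  ** P7@[9:11]
[12] read 'd'  n18⇒n3 (via fail)
[13] read 'c'  n3⇒n4
[14] read 'c'  n4⇒n5  ** P3@[13:14]
[15] read 'a'  n5⇒n6  ** P6@[15:15]
[16] read 'c'  n6⇒n7  ** P1@[12:16],P7@[14:16]
[17] read 'b'  n7⇒n1 (via fail)
[18] read 'a'  n1⇒n2  ** P0@[17:18],P6@[18:18]
[19] read 'b'  n2⇒n12  ** P2@[18:19],P4@[17:19]
[20] read 'b'  n12⇒n1 (via fail)
[21] read 'a'  n1⇒n2  ** P0@[20:21],P6@[21:21]
[22] read 'b'  n2⇒n12  ** P2@[21:22],P4@[20:22]

Result: [[3,0],[3,6],[7,0],[7,6],[9,3],[10,6],[11,7],[14,3],[15,6],[16,1],[16,7],[18,0],[18,6],[19,2],[19,4],[21,0],[21,6],[22,2],[22,4]]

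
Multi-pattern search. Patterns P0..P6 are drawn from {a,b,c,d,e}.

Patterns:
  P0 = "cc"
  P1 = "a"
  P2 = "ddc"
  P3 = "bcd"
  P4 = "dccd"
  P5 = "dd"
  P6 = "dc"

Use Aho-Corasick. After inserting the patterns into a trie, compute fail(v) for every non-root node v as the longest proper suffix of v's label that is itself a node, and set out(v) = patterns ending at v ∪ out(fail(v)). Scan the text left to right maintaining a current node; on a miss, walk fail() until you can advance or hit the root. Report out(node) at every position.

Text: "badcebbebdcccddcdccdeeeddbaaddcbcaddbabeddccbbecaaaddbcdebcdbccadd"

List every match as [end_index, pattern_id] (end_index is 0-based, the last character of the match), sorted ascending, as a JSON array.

Build:
Trie (insert patterns):
  n0 'ε': a→3 b→7 c→1 d→4
  n1 'c': c→2
  n2 'cc': ·  [P0 ends]
  n3 'a': ·  [P1 ends]
  n4 'd': c→10 d→5
  n5 'dd': c→6  [P5 ends]
  n6 'ddc': ·  [P2 ends]
  n7 'b': c→8
  n8 'bc': d→9
  n9 'bcd': ·  [P3 ends]
  n10 'dc': c→11  [P6 ends]
  n11 'dcc': d→12
  n12 'dccd': ·  [P4 ends]

BFS fail/out derivation:
  fail(1) 'c': from fail(0)=0 chase 'c': 0 ⇒ 0;  out=∅∪out(0)=∅
  fail(3) 'a': from fail(0)=0 chase 'a': 0 ⇒ 0;  out={1}∪out(0)={1}
  fail(4) 'd': from fail(0)=0 chase 'd': 0 ⇒ 0;  out=∅∪out(0)=∅
  fail(7) 'b': from fail(0)=0 chase 'b': 0 ⇒ 0;  out=∅∪out(0)=∅
  fail(2) 'cc': from fail(1)=0 chase 'c': 0 ⇒ 1;  out={0}∪out(1)={0}
  fail(5) 'dd': from fail(4)=0 chase 'd': 0 ⇒ 4;  out={5}∪out(4)={5}
  fail(8) 'bc': from fail(7)=0 chase 'c': 0 ⇒ 1;  out=∅∪out(1)=∅
  fail(10) 'dc': from fail(4)=0 chase 'c': 0 ⇒ 1;  out={6}∪out(1)={6}
  fail(6) 'ddc': from fail(5)=4 chase 'c': 4 ⇒ 10;  out={2}∪out(10)={2,6}
  fail(9) 'bcd': from fail(8)=1 chase 'd': 1→0 ⇒ 4;  out={3}∪out(4)={3}
  fail(11) 'dcc': from fail(10)=1 chase 'c': 1 ⇒ 2;  out=∅∪out(2)={0}
  fail(12) 'dccd': from fail(11)=2 chase 'd': 2→1→0 ⇒ 4;  out={4}∪out(4)={4}

Scan:
[0] read 'b'  n0⇒n7
[1] read 'a'  n7⇒n3 ·f  emit P1@[1:1]
[2] read 'd'  n3⇒n4 ·f
[3] read 'c'  n4⇒n10  emit P6@[2:3]
[4] read 'e'  n10⇒n0 ·f
[5] read 'b'  n0⇒n7
[6] read 'b'  n7⇒n7 ·f
[7] read 'e'  n7⇒n0 ·f
[8] read 'b'  n0⇒n7
[9] read 'd'  n7⇒n4 ·f
[10] read 'c'  n4⇒n10  emit P6@[9:10]
[11] read 'c'  n10⇒n11  emit P0@[10:11]
[12] read 'c'  n11⇒n2 ·f  emit P0@[11:12]
[13] read 'd'  n2⇒n4 ·f
[14] read 'd'  n4⇒n5  emit P5@[13:14]
[15] read 'c'  n5⇒n6  emit P2@[13:15],P6@[14:15]
[16] read 'd'  n6⇒n4 ·f
[17] read 'c'  n4⇒n10  emit P6@[16:17]
[18] read 'c'  n10⇒n11  emit P0@[17:18]
[19] read 'd'  n11⇒n12  emit P4@[16:19]
[20] read 'e'  n12⇒n0 ·f
[21] read 'e'  n0⇒n0
[22] read 'e'  n0⇒n0
[23] read 'd'  n0⇒n4
[24] read 'd'  n4⇒n5  emit P5@[23:24]
[25] read 'b'  n5⇒n7 ·f
[26] read 'a'  n7⇒n3 ·f  emit P1@[26:26]
[27] read 'a'  n3⇒n3 ·f  emit P1@[27:27]
[28] read 'd'  n3⇒n4 ·f
[29] read 'd'  n4⇒n5  emit P5@[28:29]
[30] read 'c'  n5⇒n6  emit P2@[28:30],P6@[29:30]
[31] read 'b'  n6⇒n7 ·f
[32] read 'c'  n7⇒n8
[33] read 'a'  n8⇒n3 ·f  emit P1@[33:33]
[34] read 'd'  n3⇒n4 ·f
[35] read 'd'  n4⇒n5  emit P5@[34:35]
[36] read 'b'  n5⇒n7 ·f
[37] read 'a'  n7⇒n3 ·f  emit P1@[37:37]
[38] read 'b'  n3⇒n7 ·f
[39] read 'e'  n7⇒n0 ·f
[40] read 'd'  n0⇒n4
[41] read 'd'  n4⇒n5  emit P5@[40:41]
[42] read 'c'  n5⇒n6  emit P2@[40:42],P6@[41:42]
[43] read 'c'  n6⇒n11 ·f  emit P0@[42:43]
[44] read 'b'  n11⇒n7 ·f
[45] read 'b'  n7⇒n7 ·f
[46] read 'e'  n7⇒n0 ·f
[47] read 'c'  n0⇒n1
[48] read 'a'  n1⇒n3 ·f  emit P1@[48:48]
[49] read 'a'  n3⇒n3 ·f  emit P1@[49:49]
[50] read 'a'  n3⇒n3 ·f  emit P1@[50:50]
[51] read 'd'  n3⇒n4 ·f
[52] read 'd'  n4⇒n5  emit P5@[51:52]
[53] read 'b'  n5⇒n7 ·f
[54] read 'c'  n7⇒n8
[55] read 'd'  n8⇒n9  emit P3@[53:55]
[56] read 'e'  n9⇒n0 ·f
[57] read 'b'  n0⇒n7
[58] read 'c'  n7⇒n8
[59] read 'd'  n8⇒n9  emit P3@[57:59]
[60] read 'b'  n9⇒n7 ·f
[61] read 'c'  n7⇒n8
[62] read 'c'  n8⇒n2 ·f  emit P0@[61:62]
[63] read 'a'  n2⇒n3 ·f  emit P1@[63:63]
[64] read 'd'  n3⇒n4 ·f
[65] read 'd'  n4⇒n5  emit P5@[64:65]

Matches: [[1,1],[3,6],[10,6],[11,0],[12,0],[14,5],[15,2],[15,6],[17,6],[18,0],[19,4],[24,5],[26,1],[27,1],[29,5],[30,2],[30,6],[33,1],[35,5],[37,1],[41,5],[42,2],[42,6],[43,0],[48,1],[49,1],[50,1],[52,5],[55,3],[59,3],[62,0],[63,1],[65,5]]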